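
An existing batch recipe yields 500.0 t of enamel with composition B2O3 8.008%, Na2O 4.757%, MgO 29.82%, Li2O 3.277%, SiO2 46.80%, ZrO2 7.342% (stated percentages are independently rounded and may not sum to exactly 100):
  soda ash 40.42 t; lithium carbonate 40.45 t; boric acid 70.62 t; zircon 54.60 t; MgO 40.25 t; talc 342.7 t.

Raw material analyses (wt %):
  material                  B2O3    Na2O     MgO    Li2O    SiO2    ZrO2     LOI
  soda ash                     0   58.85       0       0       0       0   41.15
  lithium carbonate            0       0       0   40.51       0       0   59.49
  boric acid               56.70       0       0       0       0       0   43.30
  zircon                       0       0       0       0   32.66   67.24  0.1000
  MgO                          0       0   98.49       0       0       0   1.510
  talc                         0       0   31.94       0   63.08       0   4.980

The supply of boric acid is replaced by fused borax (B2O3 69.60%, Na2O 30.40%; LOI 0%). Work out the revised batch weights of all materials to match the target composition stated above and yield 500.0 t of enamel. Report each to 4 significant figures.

Revised batch per 500.0 t enamel:
  soda ash: 10.70 t
  lithium carbonate: 40.45 t
  fused borax: 57.53 t
  zircon: 54.60 t
  MgO: 40.25 t
  talc: 342.7 t
Total batch = 546.2 t; LOI loss = 46.20 t

The intermediate values are displayed, with 4-significant-figure rounding, on the page — exact precision is kept through the solve — exactly one rounding is applied to every reported number; derived quantities are re-derived using the weight values per 500.0 t of glass at exact precision (glass mass, six oxide percentages, the totals, ignition loss, yield), as given in the problem or the answer.
Oxide mass targets, per 500.0 t enamel:
  B2O3: 8.008% × 500.0 = 40.04 t
  Na2O: 4.757% × 500.0 = 23.78 t
  MgO: 29.82% × 500.0 = 149.1 t
  Li2O: 3.277% × 500.0 = 16.39 t
  SiO2: 46.80% × 500.0 = 234.0 t
  ZrO2: 7.342% × 500.0 = 36.71 t
A balance pass over the oxides, working from each reported weight, at the basis given (target by target, the sums agree inside rounding margins):
  B2O3: 57.53·0.6960 = 40.04 t (target 40.04 t)
  Na2O: 10.70·0.5885 + 57.53·0.3040 = 23.79 t (target 23.78 t)
  MgO: 40.25·0.9849 + 342.7·0.3194 = 149.1 t (target 149.1 t)
  Li2O: 40.45·0.4051 = 16.39 t (target 16.39 t)
  SiO2: 54.60·0.3266 + 342.7·0.6308 = 234.0 t (target 234.0 t)
  ZrO2: 54.60·0.6724 = 36.71 t (target 36.71 t)
Mass balance on the glass: batch total minus LOI = 500.0 t (the targets, summed, come to 500.0 t; the stated basis being 500.0 t — rounding explains the deltas).
Batch total: Σ batch = 546.2 t; loss to ignition Σ batch·LOI = 46.20 t; yield = glass ÷ total batch = 91.54%.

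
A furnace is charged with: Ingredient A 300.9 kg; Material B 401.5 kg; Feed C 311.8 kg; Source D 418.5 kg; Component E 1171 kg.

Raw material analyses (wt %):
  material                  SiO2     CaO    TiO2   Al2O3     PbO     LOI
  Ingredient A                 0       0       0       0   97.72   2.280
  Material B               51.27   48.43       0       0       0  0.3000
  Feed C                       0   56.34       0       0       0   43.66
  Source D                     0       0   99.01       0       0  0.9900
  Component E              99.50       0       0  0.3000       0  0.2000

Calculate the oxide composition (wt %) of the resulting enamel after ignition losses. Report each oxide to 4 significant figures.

Every computation runs at full precision in all steps; the intermediate values are shown, rounded to four significant figures, in the working; each reported result receives exactly one rounding — derived quantities (yield, net glass mass, LOI, five oxide percentages, totals) are rebuilt from the weighed amounts per 2453 kg of glass in exact precision as written in the problem or answer text.
What the batch supplies per oxide:
  SiO2: 401.5·0.5127 + 1171·0.9950 = 1371 kg
  CaO: 401.5·0.4843 + 311.8·0.5634 = 370.1 kg
  TiO2: 418.5·0.9901 = 414.4 kg
  Al2O3: 1171·0.003000 = 3.513 kg
  PbO: 300.9·0.9772 = 294.0 kg
LOI: 300.9·0.02280 + 401.5·0.003000 + 311.8·0.4366 + 418.5·0.009900 + 1171·0.002000 = 150.7 kg
Glass mass = batch − LOI = 2604 − 150.7 = 2453 kg (= the summed oxide contributions)
wt % = oxide mass / glass mass × 100

Glass mass = 2453 kg (batch 2604 − LOI 150.7).
Composition: SiO2 55.89%, CaO 15.09%, TiO2 16.89%, Al2O3 0.1432%, PbO 11.99%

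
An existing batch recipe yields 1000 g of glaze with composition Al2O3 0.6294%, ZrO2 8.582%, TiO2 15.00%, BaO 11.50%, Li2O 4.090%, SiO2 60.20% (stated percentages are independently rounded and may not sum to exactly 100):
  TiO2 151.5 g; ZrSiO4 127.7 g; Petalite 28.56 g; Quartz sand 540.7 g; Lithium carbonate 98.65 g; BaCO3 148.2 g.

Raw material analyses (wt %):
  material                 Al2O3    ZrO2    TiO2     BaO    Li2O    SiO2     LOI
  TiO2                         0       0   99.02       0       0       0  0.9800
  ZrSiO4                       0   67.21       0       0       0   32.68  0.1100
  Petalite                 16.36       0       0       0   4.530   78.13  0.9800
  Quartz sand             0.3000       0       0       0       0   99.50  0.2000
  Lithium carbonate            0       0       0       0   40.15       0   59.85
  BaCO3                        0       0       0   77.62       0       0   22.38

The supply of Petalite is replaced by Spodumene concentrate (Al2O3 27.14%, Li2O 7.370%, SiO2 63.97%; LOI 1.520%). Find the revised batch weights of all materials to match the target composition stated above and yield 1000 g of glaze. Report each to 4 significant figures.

Revised batch per 1000 g glaze:
  TiO2: 151.5 g
  ZrSiO4: 127.7 g
  Spodumene concentrate: 17.09 g
  Quartz sand: 552.1 g
  Lithium carbonate: 98.73 g
  BaCO3: 148.2 g
Total batch = 1095 g; LOI loss = 95.25 g

Mid-chain values are rounded to four significant figures wherever printed. Each numeric step carries full float precision at all times. Every reported figure is rounded just once — all derived quantities are recomputed using the weight values per 1000 g of glass in full float precision (glass mass, the six compositions, the yield, ignition loss, the totals), exactly as printed in the problem or answer text.
Oxide mass targets, per 1000 g glaze:
  Al2O3: 0.6294% × 1000 = 6.294 g
  ZrO2: 8.582% × 1000 = 85.82 g
  TiO2: 15.00% × 1000 = 150.0 g
  BaO: 11.50% × 1000 = 115.0 g
  Li2O: 4.090% × 1000 = 40.90 g
  SiO2: 60.20% × 1000 = 602.0 g
A balance pass over the oxides, using the reported weights, at the basis given (sum by sum, the targets are met up to rounding of the answer):
  Al2O3: 17.09·0.2714 + 552.1·0.003000 = 6.295 g (target 6.294 g)
  ZrO2: 127.7·0.6721 = 85.83 g (target 85.82 g)
  TiO2: 151.5·0.9902 = 150.0 g (target 150.0 g)
  BaO: 148.2·0.7762 = 115.0 g (target 115.0 g)
  Li2O: 17.09·0.07370 + 98.73·0.4015 = 40.90 g (target 40.90 g)
  SiO2: 127.7·0.3268 + 17.09·0.6397 + 552.1·0.9950 = 602.0 g (target 602.0 g)
Glass mass check: batch total minus LOI = 1000 g (summing oxide targets gives 1000 g; basis as stated: 1000 g — deltas are rounding alone).
Whole-batch sum: Σ batch = 1095 g; loss to ignition Σ batch·LOI = 95.25 g; yield = glass ÷ total batch = 91.30%.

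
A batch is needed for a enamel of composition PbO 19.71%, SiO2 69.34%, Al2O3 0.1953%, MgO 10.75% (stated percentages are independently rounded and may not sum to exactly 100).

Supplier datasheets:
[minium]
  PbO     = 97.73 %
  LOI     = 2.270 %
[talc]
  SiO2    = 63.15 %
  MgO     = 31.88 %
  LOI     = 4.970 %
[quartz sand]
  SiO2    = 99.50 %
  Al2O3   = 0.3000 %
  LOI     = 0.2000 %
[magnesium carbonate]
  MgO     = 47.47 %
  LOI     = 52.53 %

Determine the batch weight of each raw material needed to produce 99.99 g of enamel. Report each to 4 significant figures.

Batch per 99.99 g enamel:
  minium: 20.17 g
  talc: 7.229 g
  quartz sand: 65.09 g
  magnesium carbonate: 17.79 g
Total batch = 110.3 g; LOI loss = 10.29 g; yield = 90.67%

The working math maintains full precision all the way through — in-progress results are shown, with 4-significant-figure rounding, at each printed step; exactly one rounding lands on each reported figure; all derived quantities, including ignition loss, totals, net glass mass, the yield, four oxide percentages, are rebuilt from the weighed amounts for 99.99 g of glass at full float precision as quoted within the problem or answer text.
Oxide-by-oxide targets in 99.99 g enamel:
  PbO: 19.71% × 99.99 = 19.71 g
  SiO2: 69.34% × 99.99 = 69.33 g
  Al2O3: 0.1953% × 99.99 = 0.1953 g
  MgO: 10.75% × 99.99 = 10.75 g
Sums-versus-targets review from the weights as reported, under the basis named above (oxide sums agree with the targets exact up to rounding of places):
  PbO: 20.17·0.9773 = 19.71 g (target 19.71 g)
  SiO2: 7.229·0.6315 + 65.09·0.9950 = 69.33 g (target 69.33 g)
  Al2O3: 65.09·0.003000 = 0.1953 g (target 0.1953 g)
  MgO: 7.229·0.3188 + 17.79·0.4747 = 10.75 g (target 10.75 g)
Auditing the glass mass value: batch total minus LOI = 99.99 g (oxide target masses add up to 99.99 g; the stated basis being 99.99 g — gaps are rounding artifacts).
Summing the batch: Σ batch = 110.3 g; loss to ignition Σ batch·LOI = 10.29 g; yield: glass divided by total = 90.67%.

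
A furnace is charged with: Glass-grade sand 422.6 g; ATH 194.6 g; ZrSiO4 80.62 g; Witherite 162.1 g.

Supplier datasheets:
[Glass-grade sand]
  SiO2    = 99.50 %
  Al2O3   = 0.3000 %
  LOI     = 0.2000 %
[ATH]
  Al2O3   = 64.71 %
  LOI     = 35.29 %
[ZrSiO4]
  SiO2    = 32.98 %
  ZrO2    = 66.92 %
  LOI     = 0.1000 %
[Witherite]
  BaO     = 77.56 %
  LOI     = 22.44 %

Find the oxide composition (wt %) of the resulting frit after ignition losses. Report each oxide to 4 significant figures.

Glass mass = 753.9 g (batch 859.9 − LOI 106.0).
Composition: SiO2 59.30%, Al2O3 16.87%, ZrO2 7.156%, BaO 16.68%

Mid-chain values appear rounded off to 4 significant figures within the worked lines; every computation carries full float precision at each step — a single rounding completes every reported value; derived quantities are computed from the batch weights at 753.9 g of glass at exact precision (four oxide percentages, yield, ignition loss, totals, net glass mass) as written in the question or the answer.
Oxide masses out of the charge:
  SiO2: 422.6·0.9950 + 80.62·0.3298 = 447.1 g
  Al2O3: 422.6·0.003000 + 194.6·0.6471 = 127.2 g
  ZrO2: 80.62·0.6692 = 53.95 g
  BaO: 162.1·0.7756 = 125.7 g
LOI: 422.6·0.002000 + 194.6·0.3529 + 80.62·0.001000 + 162.1·0.2244 = 106.0 g
batch − LOI leaves glass = 859.9 − 106.0 = 753.9 g (the oxide masses sum to this)
each wt % is 100 × oxide ÷ glass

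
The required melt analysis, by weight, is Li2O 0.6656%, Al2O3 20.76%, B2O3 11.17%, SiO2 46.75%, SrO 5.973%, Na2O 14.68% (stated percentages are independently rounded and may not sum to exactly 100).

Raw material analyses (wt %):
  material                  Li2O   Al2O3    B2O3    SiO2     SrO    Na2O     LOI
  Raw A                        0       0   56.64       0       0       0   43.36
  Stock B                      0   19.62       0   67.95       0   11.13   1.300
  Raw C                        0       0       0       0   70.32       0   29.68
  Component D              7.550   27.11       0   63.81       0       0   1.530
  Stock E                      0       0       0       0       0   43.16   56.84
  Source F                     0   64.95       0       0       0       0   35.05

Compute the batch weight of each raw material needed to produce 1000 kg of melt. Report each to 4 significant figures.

Batch per 1000 kg melt:
  Raw A: 197.2 kg
  Stock B: 605.2 kg
  Raw C: 84.94 kg
  Component D: 88.16 kg
  Stock E: 184.1 kg
  Source F: 100.0 kg
Total batch = 1260 kg; LOI loss = 259.6 kg; yield = 79.39%

Full float precision is maintained at each step; in-progress results appear rounded off to 4 significant figures between the steps — a single rounding yields each reported result. The derived quantities (totals, glass mass, the yield, the six compositions, ignition loss) are re-derived from the weighed amounts per 1000 kg of glass in full float precision as written in the problem or answer text.
Per-oxide target masses for 1000 kg melt:
  Li2O: 0.6656% × 1000 = 6.656 kg
  Al2O3: 20.76% × 1000 = 207.6 kg
  B2O3: 11.17% × 1000 = 111.7 kg
  SiO2: 46.75% × 1000 = 467.5 kg
  SrO: 5.973% × 1000 = 59.73 kg
  Na2O: 14.68% × 1000 = 146.8 kg
Checking each oxide sum from the weights as reported, on the stated basis (sum by sum, the targets are met given rounding of the digits):
  Li2O: 88.16·0.07550 = 6.656 kg (target 6.656 kg)
  Al2O3: 605.2·0.1962 + 88.16·0.2711 + 100.0·0.6495 = 207.6 kg (target 207.6 kg)
  B2O3: 197.2·0.5664 = 111.7 kg (target 111.7 kg)
  SiO2: 605.2·0.6795 + 88.16·0.6381 = 467.5 kg (target 467.5 kg)
  SrO: 84.94·0.7032 = 59.73 kg (target 59.73 kg)
  Na2O: 605.2·0.1113 + 184.1·0.4316 = 146.8 kg (target 146.8 kg)
Consistency of the glass mass: whole batch net of LOI = 1000 kg (targets for the oxides total 1000 kg; basis as stated: 1000 kg — deltas are rounding alone).
Summing the batch: Σ batch = 1260 kg; the LOI term Σ batch·LOI equals 259.6 kg; yield, glass over the total, = 79.39%.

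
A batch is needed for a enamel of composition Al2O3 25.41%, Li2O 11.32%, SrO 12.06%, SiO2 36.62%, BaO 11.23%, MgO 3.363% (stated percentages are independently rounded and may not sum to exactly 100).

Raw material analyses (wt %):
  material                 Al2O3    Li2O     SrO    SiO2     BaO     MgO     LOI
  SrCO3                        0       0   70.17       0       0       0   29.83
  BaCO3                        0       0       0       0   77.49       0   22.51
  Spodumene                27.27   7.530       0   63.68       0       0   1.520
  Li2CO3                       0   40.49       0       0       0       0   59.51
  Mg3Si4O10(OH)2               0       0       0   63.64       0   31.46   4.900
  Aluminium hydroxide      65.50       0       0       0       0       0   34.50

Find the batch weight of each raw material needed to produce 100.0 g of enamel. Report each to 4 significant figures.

In-progress results are shown, with 4-significant-digit rounding, when written out — all internal work carries full float precision all the way through; a single rounding produces each reported number; the derived quantities (the six compositions, ignition loss, glass mass, the totals, yield) are rebuilt using the weight values for 100.0 g of glass in full float precision, precisely as stated by question or answer.
Target masses of each oxide per 100.0 g enamel:
  Al2O3: 25.41% × 100.0 = 25.41 g
  Li2O: 11.32% × 100.0 = 11.32 g
  SrO: 12.06% × 100.0 = 12.06 g
  SiO2: 36.62% × 100.0 = 36.62 g
  BaO: 11.23% × 100.0 = 11.23 g
  MgO: 3.363% × 100.0 = 3.363 g
Balance tally, oxide-wise, given the weights on record, versus the basis set out (each sum matches its target mass exact up to rounding of places):
  Al2O3: 46.82·0.2727 + 19.30·0.6550 = 25.41 g (target 25.41 g)
  Li2O: 46.82·0.07530 + 19.25·0.4049 = 11.32 g (target 11.32 g)
  SrO: 17.19·0.7017 = 12.06 g (target 12.06 g)
  SiO2: 46.82·0.6368 + 10.69·0.6364 = 36.62 g (target 36.62 g)
  BaO: 14.49·0.7749 = 11.23 g (target 11.23 g)
  MgO: 10.69·0.3146 = 3.363 g (target 3.363 g)
Glass-mass bookkeeping: total batch − LOI = 100.0 g (targets for the oxides total 100.0 g; against the stated basis, 100.0 g — gaps are rounding artifacts).
Whole-batch sum: Σ batch = 127.7 g; LOI loss = Σ batch·LOI = 27.74 g; the yield ratio, glass ÷ batch: 78.28%.

Batch per 100.0 g enamel:
  SrCO3: 17.19 g
  BaCO3: 14.49 g
  Spodumene: 46.82 g
  Li2CO3: 19.25 g
  Mg3Si4O10(OH)2: 10.69 g
  Aluminium hydroxide: 19.30 g
Total batch = 127.7 g; LOI loss = 27.74 g; yield = 78.28%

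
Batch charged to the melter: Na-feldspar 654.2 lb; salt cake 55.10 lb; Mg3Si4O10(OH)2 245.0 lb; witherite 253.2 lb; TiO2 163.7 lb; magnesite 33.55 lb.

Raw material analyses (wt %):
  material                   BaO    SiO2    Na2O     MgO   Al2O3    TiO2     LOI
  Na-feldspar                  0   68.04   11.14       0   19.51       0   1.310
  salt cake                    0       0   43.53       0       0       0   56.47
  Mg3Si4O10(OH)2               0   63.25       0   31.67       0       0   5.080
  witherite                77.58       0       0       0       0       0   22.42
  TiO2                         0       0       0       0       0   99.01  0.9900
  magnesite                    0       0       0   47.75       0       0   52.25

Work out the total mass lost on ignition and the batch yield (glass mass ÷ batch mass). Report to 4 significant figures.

LOI loss = 128.0 lb; glass = 1277 lb; yield = 90.88%

In-progress results are printed rounded off to 4 significant digits when written out — the working math keeps full precision all the way through — each reported value takes a single rounding. Derived quantities (glass mass, LOI, six oxide percentages, the totals, the yield) are re-derived in full precision from the weighed amounts for 1277 lb of glass exactly as shown in the question or the answer.
LOI of each material in turn:
  Na-feldspar: 654.2 × 0.01310 = 8.570 lb
  salt cake: 55.10 × 0.5647 = 31.11 lb
  Mg3Si4O10(OH)2: 245.0 × 0.05080 = 12.45 lb
  witherite: 253.2 × 0.2242 = 56.77 lb
  TiO2: 163.7 × 0.009900 = 1.621 lb
  magnesite: 33.55 × 0.5225 = 17.53 lb
Total LOI = 128.0 lb
Glass = batch − LOI = 1405 − 128.0 = 1277 lb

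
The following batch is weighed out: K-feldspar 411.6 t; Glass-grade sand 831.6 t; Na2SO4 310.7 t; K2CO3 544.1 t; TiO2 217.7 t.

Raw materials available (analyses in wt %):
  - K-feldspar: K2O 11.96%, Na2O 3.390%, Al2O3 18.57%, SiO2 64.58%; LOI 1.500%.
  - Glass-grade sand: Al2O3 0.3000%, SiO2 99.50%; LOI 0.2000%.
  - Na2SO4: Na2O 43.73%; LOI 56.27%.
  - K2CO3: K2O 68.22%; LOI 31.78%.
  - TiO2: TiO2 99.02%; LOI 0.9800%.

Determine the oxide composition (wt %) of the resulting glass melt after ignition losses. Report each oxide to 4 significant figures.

The intermediate values are shown rounded to 4 significant figures within the worked lines; each numeric step keeps exact precision end to end; each reported figure is rounded exactly once; the derived quantities (the five compositions, totals, glass mass, LOI, the yield) are recomputed in exact precision starting from the weights per 1958 t of glass, as they appear in the question or the answer.
Delivered oxide masses:
  K2O: 411.6·0.1196 + 544.1·0.6822 = 420.4 t
  Na2O: 411.6·0.03390 + 310.7·0.4373 = 149.8 t
  TiO2: 217.7·0.9902 = 215.6 t
  Al2O3: 411.6·0.1857 + 831.6·0.003000 = 78.93 t
  SiO2: 411.6·0.6458 + 831.6·0.9950 = 1093 t
LOI: 411.6·0.01500 + 831.6·0.002000 + 310.7·0.5627 + 544.1·0.3178 + 217.7·0.009800 = 357.7 t
Resulting glass, batch − LOI: 2316 − 357.7 = 1958 t (= Σ oxide masses)
oxide / glass × 100 gives the wt %

Glass mass = 1958 t (batch 2316 − LOI 357.7).
Composition: K2O 21.47%, Na2O 7.652%, TiO2 11.01%, Al2O3 4.031%, SiO2 55.84%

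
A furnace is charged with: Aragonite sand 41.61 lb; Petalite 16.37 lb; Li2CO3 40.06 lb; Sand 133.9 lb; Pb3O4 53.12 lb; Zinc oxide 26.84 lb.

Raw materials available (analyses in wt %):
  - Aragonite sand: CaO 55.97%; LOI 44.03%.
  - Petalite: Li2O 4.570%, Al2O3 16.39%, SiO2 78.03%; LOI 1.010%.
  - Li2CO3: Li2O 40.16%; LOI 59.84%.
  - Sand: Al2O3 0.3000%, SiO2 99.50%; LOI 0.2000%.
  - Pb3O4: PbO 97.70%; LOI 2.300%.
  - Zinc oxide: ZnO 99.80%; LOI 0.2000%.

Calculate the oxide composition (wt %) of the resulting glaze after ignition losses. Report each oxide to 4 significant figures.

Glass mass = 267.9 lb (batch 311.9 − LOI 44.00).
Composition: Li2O 6.285%, CaO 8.693%, Al2O3 1.151%, ZnO 9.999%, SiO2 54.50%, PbO 19.37%

All internal work runs at full float precision from first step to last; values along the way are printed rounded to four significant digits across the worked steps; exactly one rounding lands on every reported result — all derived quantities, which include the six compositions, glass mass, ignition loss, the yield, the totals, are computed in full float precision, as quoted within either problem or answer, using the weight values for 267.9 lb of glass.
What the batch supplies per oxide:
  Li2O: 16.37·0.04570 + 40.06·0.4016 = 16.84 lb
  CaO: 41.61·0.5597 = 23.29 lb
  Al2O3: 16.37·0.1639 + 133.9·0.003000 = 3.085 lb
  ZnO: 26.84·0.9980 = 26.79 lb
  SiO2: 16.37·0.7803 + 133.9·0.9950 = 146.0 lb
  PbO: 53.12·0.9770 = 51.90 lb
LOI: 41.61·0.4403 + 16.37·0.01010 + 40.06·0.5984 + 133.9·0.002000 + 53.12·0.02300 + 26.84·0.002000 = 44.00 lb
Net of LOI, the glass mass = 311.9 − 44.00 = 267.9 lb (matching Σ of the oxides)
each wt % is 100 × oxide ÷ glass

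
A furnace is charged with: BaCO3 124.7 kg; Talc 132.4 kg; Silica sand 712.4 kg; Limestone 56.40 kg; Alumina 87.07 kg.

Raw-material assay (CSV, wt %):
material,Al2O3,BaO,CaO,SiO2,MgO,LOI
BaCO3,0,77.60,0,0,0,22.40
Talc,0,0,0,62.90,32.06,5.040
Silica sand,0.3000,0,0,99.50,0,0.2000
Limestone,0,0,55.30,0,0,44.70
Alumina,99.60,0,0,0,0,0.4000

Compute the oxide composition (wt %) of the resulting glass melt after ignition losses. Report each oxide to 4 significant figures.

Glass mass = 1051 kg (batch 1113 − LOI 61.59).
Composition: Al2O3 8.452%, BaO 9.204%, CaO 2.967%, SiO2 75.34%, MgO 4.037%

In-progress results are printed rounded to 4 significant figures on the page. All internal work keeps exact precision throughout; a single rounding finalizes every reported figure. Derived quantities are rebuilt at full precision (yield, net glass mass, ignition loss, the totals, the five compositions) from the weighed amounts per 1051 kg of glass, exactly as printed in problem or answer.
What the batch supplies per oxide:
  Al2O3: 712.4·0.003000 + 87.07·0.9960 = 88.86 kg
  BaO: 124.7·0.7760 = 96.77 kg
  CaO: 56.40·0.5530 = 31.19 kg
  SiO2: 132.4·0.6290 + 712.4·0.9950 = 792.1 kg
  MgO: 132.4·0.3206 = 42.45 kg
LOI: 124.7·0.2240 + 132.4·0.05040 + 712.4·0.002000 + 56.40·0.4470 + 87.07·0.004000 = 61.59 kg
Glass = total batch minus LOI = 1113 − 61.59 = 1051 kg (consistent with Σ oxide mass)
wt %: oxide over glass, times 100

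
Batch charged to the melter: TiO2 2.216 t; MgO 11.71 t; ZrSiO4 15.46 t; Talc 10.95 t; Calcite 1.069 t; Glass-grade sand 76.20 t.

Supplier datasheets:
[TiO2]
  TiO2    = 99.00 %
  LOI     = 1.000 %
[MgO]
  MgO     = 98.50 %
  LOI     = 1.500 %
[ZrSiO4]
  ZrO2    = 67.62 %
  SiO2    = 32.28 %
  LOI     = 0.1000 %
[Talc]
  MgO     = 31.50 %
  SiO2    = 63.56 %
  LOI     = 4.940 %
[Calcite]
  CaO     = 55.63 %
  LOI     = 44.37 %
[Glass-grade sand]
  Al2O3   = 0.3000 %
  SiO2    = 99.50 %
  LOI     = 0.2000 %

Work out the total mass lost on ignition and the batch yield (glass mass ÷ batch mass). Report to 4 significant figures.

LOI loss = 1.381 t; glass = 116.2 t; yield = 98.83%

In-progress results are shown, with 4-significant-figure rounding, between the steps. Exact precision is held end to end — every reported number takes a single rounding. All derived quantities are re-derived in exact precision (yield, glass mass, the six compositions, LOI, the totals) using the weight values on 116.2 t of glass exactly as printed in the problem or the answer.
Loss on ignition, line by line:
  TiO2: 2.216 × 0.01000 = 0.02216 t
  MgO: 11.71 × 0.01500 = 0.1757 t
  ZrSiO4: 15.46 × 0.001000 = 0.01546 t
  Talc: 10.95 × 0.04940 = 0.5409 t
  Calcite: 1.069 × 0.4437 = 0.4743 t
  Glass-grade sand: 76.20 × 0.002000 = 0.1524 t
Total LOI = 1.381 t
Glass = batch − LOI = 117.6 − 1.381 = 116.2 t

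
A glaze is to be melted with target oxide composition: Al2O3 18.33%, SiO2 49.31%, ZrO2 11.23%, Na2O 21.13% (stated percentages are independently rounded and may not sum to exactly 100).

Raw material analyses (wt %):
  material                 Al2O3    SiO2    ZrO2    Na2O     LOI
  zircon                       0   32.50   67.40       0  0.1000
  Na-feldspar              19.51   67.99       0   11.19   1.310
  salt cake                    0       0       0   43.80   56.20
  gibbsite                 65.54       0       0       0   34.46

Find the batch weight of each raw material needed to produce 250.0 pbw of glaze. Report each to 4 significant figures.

All internal work carries exact precision throughout; intermediates are displayed rounded off to 4 significant figures in the working; each reported result is rounded a single time; the derived quantities, including yield, the four compositions, net glass mass, totals, ignition loss, are rebuilt using the weight values per 250.0 pbw of glass in exact precision as they appear in the problem or answer text.
Oxide mass targets, per 250.0 pbw glaze:
  Al2O3: 18.33% × 250.0 = 45.82 pbw
  SiO2: 49.31% × 250.0 = 123.3 pbw
  ZrO2: 11.23% × 250.0 = 28.08 pbw
  Na2O: 21.13% × 250.0 = 52.82 pbw
Balance tally, oxide-wise, applying the batch weights above, against the basis in use (sums match the target masses up to rounding of the answer):
  Al2O3: 161.4·0.1951 + 21.87·0.6554 = 45.82 pbw (target 45.82 pbw)
  SiO2: 41.65·0.3250 + 161.4·0.6799 = 123.3 pbw (target 123.3 pbw)
  ZrO2: 41.65·0.6740 = 28.07 pbw (target 28.08 pbw)
  Na2O: 161.4·0.1119 + 79.37·0.4380 = 52.82 pbw (target 52.82 pbw)
Consistency of the glass mass: whole batch net of LOI = 250.0 pbw (targets for the oxides total 250.0 pbw; basis as stated: 250.0 pbw — deltas are rounding alone).
Batch grand total — Σ batch = 304.3 pbw; the LOI term Σ batch·LOI equals 54.30 pbw; as yield: glass ÷ batch → 82.16%.

Batch per 250.0 pbw glaze:
  zircon: 41.65 pbw
  Na-feldspar: 161.4 pbw
  salt cake: 79.37 pbw
  gibbsite: 21.87 pbw
Total batch = 304.3 pbw; LOI loss = 54.30 pbw; yield = 82.16%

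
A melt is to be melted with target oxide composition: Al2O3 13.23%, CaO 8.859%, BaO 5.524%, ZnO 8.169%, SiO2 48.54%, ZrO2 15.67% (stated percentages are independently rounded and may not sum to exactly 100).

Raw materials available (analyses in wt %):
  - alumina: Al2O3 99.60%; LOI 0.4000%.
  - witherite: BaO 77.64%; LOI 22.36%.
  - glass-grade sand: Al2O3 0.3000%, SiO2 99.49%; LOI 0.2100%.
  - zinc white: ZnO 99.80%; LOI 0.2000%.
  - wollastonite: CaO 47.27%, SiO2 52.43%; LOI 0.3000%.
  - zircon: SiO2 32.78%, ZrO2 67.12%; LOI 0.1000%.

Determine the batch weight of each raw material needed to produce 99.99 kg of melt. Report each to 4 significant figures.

Each numeric step holds full precision at all times; intermediates are printed, rounded to four significant digits, in the working; exactly one rounding is applied to every reported number; the derived quantities, including the totals, ignition loss, six oxide percentages, the yield, net glass mass, are carried using the weight values per 99.99 kg of glass in full float precision exactly as printed in either problem or answer.
Target masses of each oxide per 99.99 kg melt:
  Al2O3: 13.23% × 99.99 = 13.23 kg
  CaO: 8.859% × 99.99 = 8.858 kg
  BaO: 5.524% × 99.99 = 5.523 kg
  ZnO: 8.169% × 99.99 = 8.168 kg
  SiO2: 48.54% × 99.99 = 48.54 kg
  ZrO2: 15.67% × 99.99 = 15.67 kg
Oxide-by-oxide audit on the weights just shown, relative to the basis at hand (delivered sums recover each target modulo rounding of the values):
  Al2O3: 13.19·0.9960 + 31.22·0.003000 = 13.23 kg (target 13.23 kg)
  CaO: 18.74·0.4727 = 8.858 kg (target 8.858 kg)
  BaO: 7.114·0.7764 = 5.523 kg (target 5.523 kg)
  ZnO: 8.185·0.9980 = 8.169 kg (target 8.168 kg)
  SiO2: 31.22·0.9949 + 18.74·0.5243 + 23.34·0.3278 = 48.54 kg (target 48.54 kg)
  ZrO2: 23.34·0.6712 = 15.67 kg (target 15.67 kg)
Consistency of the glass mass: the batch minus its LOI: 99.98 kg (oxide target masses add up to 99.98 kg; basis as stated: 99.99 kg — any gap is answer rounding).
Adding the batch up: Σ batch = 101.8 kg; LOI loss = Σ batch·LOI = 1.805 kg; yield: glass divided by total = 98.23%.

Batch per 99.99 kg melt:
  alumina: 13.19 kg
  witherite: 7.114 kg
  glass-grade sand: 31.22 kg
  zinc white: 8.185 kg
  wollastonite: 18.74 kg
  zircon: 23.34 kg
Total batch = 101.8 kg; LOI loss = 1.805 kg; yield = 98.23%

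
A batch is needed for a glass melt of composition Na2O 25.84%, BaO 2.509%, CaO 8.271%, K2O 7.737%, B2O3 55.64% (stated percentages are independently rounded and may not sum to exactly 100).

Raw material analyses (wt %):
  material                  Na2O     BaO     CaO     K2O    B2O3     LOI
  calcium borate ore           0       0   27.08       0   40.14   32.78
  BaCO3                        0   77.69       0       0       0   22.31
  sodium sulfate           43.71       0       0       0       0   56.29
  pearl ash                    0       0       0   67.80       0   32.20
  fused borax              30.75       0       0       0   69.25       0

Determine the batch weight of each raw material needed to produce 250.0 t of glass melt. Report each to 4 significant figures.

Batch per 250.0 t glass melt:
  calcium borate ore: 76.36 t
  BaCO3: 8.074 t
  sodium sulfate: 37.62 t
  pearl ash: 28.53 t
  fused borax: 156.6 t
Total batch = 307.2 t; LOI loss = 57.20 t; yield = 81.38%

The whole derivation holds full precision at each step; mid-chain values are printed, with 4-significant-digit rounding, when written out. A single rounding finalizes every reported figure. The derived quantities (the yield, five oxide percentages, the totals, glass mass, LOI) are carried at full precision using the weight values on 250.0 t of glass, as given in problem or answer.
Target oxide masses per 250.0 t glass melt:
  Na2O: 25.84% × 250.0 = 64.60 t
  BaO: 2.509% × 250.0 = 6.272 t
  CaO: 8.271% × 250.0 = 20.68 t
  K2O: 7.737% × 250.0 = 19.34 t
  B2O3: 55.64% × 250.0 = 139.1 t
Verifying the oxide balance from the weights as reported, relative to the basis at hand (sum by sum, the targets are met up to rounding of the answer):
  Na2O: 37.62·0.4371 + 156.6·0.3075 = 64.60 t (target 64.60 t)
  BaO: 8.074·0.7769 = 6.273 t (target 6.272 t)
  CaO: 76.36·0.2708 = 20.68 t (target 20.68 t)
  K2O: 28.53·0.6780 = 19.34 t (target 19.34 t)
  B2O3: 76.36·0.4014 + 156.6·0.6925 = 139.1 t (target 139.1 t)
Glass-mass sanity pass: whole batch net of LOI = 250.0 t (summing oxide targets gives 250.0 t; against the stated basis, 250.0 t — any gap is answer rounding).
Adding the batch up: Σ batch = 307.2 t; LOI removed, Σ of batch·LOI: 57.20 t; as yield: glass ÷ batch → 81.38%.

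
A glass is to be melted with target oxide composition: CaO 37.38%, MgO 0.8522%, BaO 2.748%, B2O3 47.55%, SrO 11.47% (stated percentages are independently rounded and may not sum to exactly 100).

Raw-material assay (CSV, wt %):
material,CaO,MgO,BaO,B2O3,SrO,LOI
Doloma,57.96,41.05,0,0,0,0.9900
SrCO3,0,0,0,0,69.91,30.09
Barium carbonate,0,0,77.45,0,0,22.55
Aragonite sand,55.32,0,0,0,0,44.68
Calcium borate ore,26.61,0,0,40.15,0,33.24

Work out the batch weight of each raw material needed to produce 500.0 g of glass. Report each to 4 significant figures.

Batch per 500.0 g glass:
  Doloma: 10.38 g
  SrCO3: 82.03 g
  Barium carbonate: 17.74 g
  Aragonite sand: 42.14 g
  Calcium borate ore: 592.2 g
Total batch = 744.5 g; LOI loss = 244.5 g; yield = 67.16%

Every computation holds full precision in every operation — the intermediate values are shown (rounded to four significant digits) alongside each step; every reported figure is rounded exactly once — the derived quantities are re-derived using the weight values at 500.0 g of glass in exact precision (the yield, the five compositions, net glass mass, ignition loss, totals), as given in the problem or the answer.
The oxide mass targets at 500.0 g glass:
  CaO: 37.38% × 500.0 = 186.9 g
  MgO: 0.8522% × 500.0 = 4.261 g
  BaO: 2.748% × 500.0 = 13.74 g
  B2O3: 47.55% × 500.0 = 237.8 g
  SrO: 11.47% × 500.0 = 57.35 g
Per-oxide balance check on the weights just shown, versus the basis set out (sums match the target masses modulo rounding of the values):
  CaO: 10.38·0.5796 + 42.14·0.5532 + 592.2·0.2661 = 186.9 g (target 186.9 g)
  MgO: 10.38·0.4105 = 4.261 g (target 4.261 g)
  BaO: 17.74·0.7745 = 13.74 g (target 13.74 g)
  B2O3: 592.2·0.4015 = 237.8 g (target 237.8 g)
  SrO: 82.03·0.6991 = 57.35 g (target 57.35 g)
Consistency of the glass mass: total batch − LOI = 500.0 g (the targets, summed, come to 500.0 g; with the basis standing at 500.0 g — differing by rounding only).
Batch grand total — Σ batch = 744.5 g; the LOI term Σ batch·LOI equals 244.5 g; the yield ratio, glass ÷ batch: 67.16%.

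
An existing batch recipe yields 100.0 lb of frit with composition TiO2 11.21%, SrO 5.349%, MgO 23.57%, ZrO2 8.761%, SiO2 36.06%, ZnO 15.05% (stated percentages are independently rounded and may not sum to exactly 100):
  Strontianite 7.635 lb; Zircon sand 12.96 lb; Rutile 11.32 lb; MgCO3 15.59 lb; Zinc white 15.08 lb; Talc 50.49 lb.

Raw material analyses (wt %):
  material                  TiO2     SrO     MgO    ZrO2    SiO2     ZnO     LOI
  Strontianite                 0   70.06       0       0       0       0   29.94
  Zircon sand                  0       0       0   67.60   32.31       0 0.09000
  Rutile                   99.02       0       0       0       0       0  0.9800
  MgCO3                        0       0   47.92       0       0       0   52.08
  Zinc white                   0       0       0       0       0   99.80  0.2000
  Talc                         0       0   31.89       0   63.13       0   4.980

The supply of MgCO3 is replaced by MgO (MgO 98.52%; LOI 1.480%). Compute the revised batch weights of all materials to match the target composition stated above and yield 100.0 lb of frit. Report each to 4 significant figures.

Values along the way are displayed (rounded to 4 significant digits) between the steps; all arithmetic keeps exact precision at every stage; each reported number is rounded once only. The derived quantities (yield, LOI, totals, six oxide percentages, net glass mass) are rebuilt at exact precision from the weighed amounts at 100.0 lb of glass, precisely as stated by either problem or answer.
Target oxide masses per 100.0 lb frit:
  TiO2: 11.21% × 100.0 = 11.21 lb
  SrO: 5.349% × 100.0 = 5.349 lb
  MgO: 23.57% × 100.0 = 23.57 lb
  ZrO2: 8.761% × 100.0 = 8.761 lb
  SiO2: 36.06% × 100.0 = 36.06 lb
  ZnO: 15.05% × 100.0 = 15.05 lb
Oxide-by-oxide audit applying the batch weights above, versus the basis set out (target by target, the sums agree once rounding is allowed for):
  TiO2: 11.32·0.9902 = 11.21 lb (target 11.21 lb)
  SrO: 7.635·0.7006 = 5.349 lb (target 5.349 lb)
  MgO: 7.582·0.9852 + 50.49·0.3189 = 23.57 lb (target 23.57 lb)
  ZrO2: 12.96·0.6760 = 8.761 lb (target 8.761 lb)
  SiO2: 12.96·0.3231 + 50.49·0.6313 = 36.06 lb (target 36.06 lb)
  ZnO: 15.08·0.9980 = 15.05 lb (target 15.05 lb)
Glass-mass sanity pass: batch total minus LOI = 100.0 lb (the Σ of target masses is 100.0 lb; with the basis standing at 100.0 lb — rounding explains the deltas).
Total batch = Σ batch = 105.1 lb; Σ batch·LOI gives LOI loss = 5.065 lb; yield, glass over the total, = 95.18%.

Revised batch per 100.0 lb frit:
  Strontianite: 7.635 lb
  Zircon sand: 12.96 lb
  Rutile: 11.32 lb
  MgO: 7.582 lb
  Zinc white: 15.08 lb
  Talc: 50.49 lb
Total batch = 105.1 lb; LOI loss = 5.065 lb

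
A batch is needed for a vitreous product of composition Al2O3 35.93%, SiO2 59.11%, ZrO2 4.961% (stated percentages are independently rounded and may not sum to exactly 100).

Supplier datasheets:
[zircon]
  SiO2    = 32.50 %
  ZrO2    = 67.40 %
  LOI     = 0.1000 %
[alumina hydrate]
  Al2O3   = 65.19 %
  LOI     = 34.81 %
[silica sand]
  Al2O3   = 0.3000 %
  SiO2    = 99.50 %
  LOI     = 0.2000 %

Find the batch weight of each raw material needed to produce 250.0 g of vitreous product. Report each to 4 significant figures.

Batch per 250.0 g vitreous product:
  zircon: 18.40 g
  alumina hydrate: 137.1 g
  silica sand: 142.5 g
Total batch = 298.0 g; LOI loss = 48.03 g; yield = 83.88%

Each numeric step maintains exact precision at all times; values along the way are displayed (rounded to 4 significant digits) when written out — each reported number is rounded a single time; the derived quantities are carried from the batch weights at 250.0 g of glass in full float precision (three oxide percentages, glass mass, ignition loss, the yield, the totals), as written in question or answer.
Per-oxide target masses for 250.0 g vitreous product:
  Al2O3: 35.93% × 250.0 = 89.82 g
  SiO2: 59.11% × 250.0 = 147.8 g
  ZrO2: 4.961% × 250.0 = 12.40 g
Verifying the oxide balance with the batch weights as given, under the basis named above (oxide sums agree with the targets modulo rounding of the values):
  Al2O3: 137.1·0.6519 + 142.5·0.003000 = 89.80 g (target 89.82 g)
  SiO2: 18.40·0.3250 + 142.5·0.9950 = 147.8 g (target 147.8 g)
  ZrO2: 18.40·0.6740 = 12.40 g (target 12.40 g)
Glass mass check: the batch minus its LOI: 250.0 g (oxide target masses add up to 250.0 g; stated basis 250.0 g — a pure rounding effect).
Batch grand total — Σ batch = 298.0 g; LOI loss = Σ batch·LOI = 48.03 g; yield = glass ÷ total batch = 83.88%.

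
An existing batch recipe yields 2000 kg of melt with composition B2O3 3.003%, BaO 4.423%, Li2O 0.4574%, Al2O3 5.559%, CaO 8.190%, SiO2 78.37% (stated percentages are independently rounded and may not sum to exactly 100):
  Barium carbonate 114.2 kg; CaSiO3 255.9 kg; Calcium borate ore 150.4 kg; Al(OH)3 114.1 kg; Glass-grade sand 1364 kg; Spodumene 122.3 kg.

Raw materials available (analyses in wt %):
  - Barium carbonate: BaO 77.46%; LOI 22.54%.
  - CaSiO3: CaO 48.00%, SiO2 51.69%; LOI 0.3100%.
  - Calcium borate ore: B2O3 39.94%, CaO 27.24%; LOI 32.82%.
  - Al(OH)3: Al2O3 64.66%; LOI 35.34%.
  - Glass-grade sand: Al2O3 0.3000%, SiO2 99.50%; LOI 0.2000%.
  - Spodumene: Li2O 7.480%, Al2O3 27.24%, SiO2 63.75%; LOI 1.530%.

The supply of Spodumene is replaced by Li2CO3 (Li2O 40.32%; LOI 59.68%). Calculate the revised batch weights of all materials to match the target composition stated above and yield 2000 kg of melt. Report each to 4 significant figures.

The working math holds full float precision at every stage. Values along the way are printed (rounded to 4 significant digits) on the page. Every reported figure is rounded a single time; derived quantities are carried from the weighed amounts at 2000 kg of glass in full precision (yield, the totals, six oxide percentages, ignition loss, net glass mass), as given in either problem or answer.
Oxide-by-oxide targets in 2000 kg melt:
  B2O3: 3.003% × 2000 = 60.06 kg
  BaO: 4.423% × 2000 = 88.46 kg
  Li2O: 0.4574% × 2000 = 9.148 kg
  Al2O3: 5.559% × 2000 = 111.2 kg
  CaO: 8.190% × 2000 = 163.8 kg
  SiO2: 78.37% × 2000 = 1567 kg
Checking each oxide sum using the reported weights, on the stated basis (delivered sums recover each target given rounding of the digits):
  B2O3: 150.4·0.3994 = 60.07 kg (target 60.06 kg)
  BaO: 114.2·0.7746 = 88.46 kg (target 88.46 kg)
  Li2O: 22.69·0.4032 = 9.149 kg (target 9.148 kg)
  Al2O3: 165.3·0.6466 + 1442·0.003000 = 111.2 kg (target 111.2 kg)
  CaO: 255.9·0.4800 + 150.4·0.2724 = 163.8 kg (target 163.8 kg)
  SiO2: 255.9·0.5169 + 1442·0.9950 = 1567 kg (target 1567 kg)
Mass balance on the glass: batch total minus LOI = 2000 kg (per-oxide target masses sum to 2000 kg; basis as stated: 2000 kg — rounding explains the deltas).
Summing the batch: Σ batch = 2150 kg; Σ batch·LOI gives LOI loss = 150.7 kg; the yield ratio, glass ÷ batch: 92.99%.

Revised batch per 2000 kg melt:
  Barium carbonate: 114.2 kg
  CaSiO3: 255.9 kg
  Calcium borate ore: 150.4 kg
  Al(OH)3: 165.3 kg
  Glass-grade sand: 1442 kg
  Li2CO3: 22.69 kg
Total batch = 2150 kg; LOI loss = 150.7 kg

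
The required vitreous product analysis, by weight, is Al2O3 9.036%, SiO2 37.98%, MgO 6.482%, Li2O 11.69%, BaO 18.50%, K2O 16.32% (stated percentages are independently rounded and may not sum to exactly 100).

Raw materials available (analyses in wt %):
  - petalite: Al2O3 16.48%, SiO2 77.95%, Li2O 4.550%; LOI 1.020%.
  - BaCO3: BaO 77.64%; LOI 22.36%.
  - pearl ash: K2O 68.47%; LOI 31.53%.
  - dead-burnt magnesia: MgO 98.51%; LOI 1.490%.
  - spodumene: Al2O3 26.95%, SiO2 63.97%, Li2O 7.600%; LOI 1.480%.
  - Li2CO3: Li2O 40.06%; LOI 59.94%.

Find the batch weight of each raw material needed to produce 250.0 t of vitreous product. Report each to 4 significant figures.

Every computation keeps full precision all the way through — the intermediate values are printed rounded off to 4 significant figures as written. Each reported figure is rounded a single time. The derived quantities (totals, six oxide percentages, LOI, the yield, net glass mass) are computed in full float precision from the batch weights per 250.0 t of glass as written in the problem or the answer.
Target oxide masses per 250.0 t vitreous product:
  Al2O3: 9.036% × 250.0 = 22.59 t
  SiO2: 37.98% × 250.0 = 94.95 t
  MgO: 6.482% × 250.0 = 16.20 t
  Li2O: 11.69% × 250.0 = 29.22 t
  BaO: 18.50% × 250.0 = 46.25 t
  K2O: 16.32% × 250.0 = 40.80 t
Checking each oxide sum with the batch weights as given, per the basis as stated (every target is met by its sum given rounding of the digits):
  Al2O3: 106.4·0.1648 + 18.74·0.2695 = 22.59 t (target 22.59 t)
  SiO2: 106.4·0.7795 + 18.74·0.6397 = 94.93 t (target 94.95 t)
  MgO: 16.45·0.9851 = 16.20 t (target 16.20 t)
  Li2O: 106.4·0.04550 + 18.74·0.07600 + 57.31·0.4006 = 29.22 t (target 29.22 t)
  BaO: 59.57·0.7764 = 46.25 t (target 46.25 t)
  K2O: 59.59·0.6847 = 40.80 t (target 40.80 t)
Glass mass check: batch Σ − ignition loss = 250.0 t (the Σ of target masses is 250.0 t; against the stated basis, 250.0 t — a pure rounding effect).
Whole-batch sum: Σ batch = 318.1 t; ignition loss, Σ(batch × LOI) = 68.07 t; glass ÷ batch gives a yield of 78.60%.

Batch per 250.0 t vitreous product:
  petalite: 106.4 t
  BaCO3: 59.57 t
  pearl ash: 59.59 t
  dead-burnt magnesia: 16.45 t
  spodumene: 18.74 t
  Li2CO3: 57.31 t
Total batch = 318.1 t; LOI loss = 68.07 t; yield = 78.60%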